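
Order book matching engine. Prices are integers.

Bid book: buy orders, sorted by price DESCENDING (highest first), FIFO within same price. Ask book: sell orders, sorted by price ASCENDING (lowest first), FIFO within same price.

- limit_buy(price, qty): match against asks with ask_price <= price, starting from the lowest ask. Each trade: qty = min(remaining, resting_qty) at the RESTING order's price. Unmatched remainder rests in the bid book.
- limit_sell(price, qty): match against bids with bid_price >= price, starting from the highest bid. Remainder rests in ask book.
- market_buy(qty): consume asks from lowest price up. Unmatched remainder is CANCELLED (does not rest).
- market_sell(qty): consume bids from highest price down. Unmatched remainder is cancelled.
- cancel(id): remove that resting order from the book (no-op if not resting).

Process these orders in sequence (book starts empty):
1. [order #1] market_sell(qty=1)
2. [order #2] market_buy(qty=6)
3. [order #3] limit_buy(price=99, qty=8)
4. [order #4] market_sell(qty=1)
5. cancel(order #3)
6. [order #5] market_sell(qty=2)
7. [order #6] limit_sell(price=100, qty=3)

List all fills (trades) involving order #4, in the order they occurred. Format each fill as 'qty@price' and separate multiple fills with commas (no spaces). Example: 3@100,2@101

Answer: 1@99

Derivation:
After op 1 [order #1] market_sell(qty=1): fills=none; bids=[-] asks=[-]
After op 2 [order #2] market_buy(qty=6): fills=none; bids=[-] asks=[-]
After op 3 [order #3] limit_buy(price=99, qty=8): fills=none; bids=[#3:8@99] asks=[-]
After op 4 [order #4] market_sell(qty=1): fills=#3x#4:1@99; bids=[#3:7@99] asks=[-]
After op 5 cancel(order #3): fills=none; bids=[-] asks=[-]
After op 6 [order #5] market_sell(qty=2): fills=none; bids=[-] asks=[-]
After op 7 [order #6] limit_sell(price=100, qty=3): fills=none; bids=[-] asks=[#6:3@100]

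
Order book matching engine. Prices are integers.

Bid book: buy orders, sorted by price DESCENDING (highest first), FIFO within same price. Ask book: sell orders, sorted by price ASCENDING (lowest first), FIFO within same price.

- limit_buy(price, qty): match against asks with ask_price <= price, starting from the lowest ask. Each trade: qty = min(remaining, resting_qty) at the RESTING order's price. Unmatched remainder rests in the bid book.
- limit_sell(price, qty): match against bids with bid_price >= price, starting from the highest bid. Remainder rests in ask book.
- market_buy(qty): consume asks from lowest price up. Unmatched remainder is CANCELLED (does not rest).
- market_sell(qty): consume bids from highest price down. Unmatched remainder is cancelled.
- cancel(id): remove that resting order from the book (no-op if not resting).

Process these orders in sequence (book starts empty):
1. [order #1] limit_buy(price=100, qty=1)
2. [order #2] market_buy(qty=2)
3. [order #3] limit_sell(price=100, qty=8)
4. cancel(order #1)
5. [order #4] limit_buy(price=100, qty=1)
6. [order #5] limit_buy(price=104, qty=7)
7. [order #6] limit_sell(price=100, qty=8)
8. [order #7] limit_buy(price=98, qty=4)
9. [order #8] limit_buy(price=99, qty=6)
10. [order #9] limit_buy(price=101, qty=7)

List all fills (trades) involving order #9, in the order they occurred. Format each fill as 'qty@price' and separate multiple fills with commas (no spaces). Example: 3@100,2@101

After op 1 [order #1] limit_buy(price=100, qty=1): fills=none; bids=[#1:1@100] asks=[-]
After op 2 [order #2] market_buy(qty=2): fills=none; bids=[#1:1@100] asks=[-]
After op 3 [order #3] limit_sell(price=100, qty=8): fills=#1x#3:1@100; bids=[-] asks=[#3:7@100]
After op 4 cancel(order #1): fills=none; bids=[-] asks=[#3:7@100]
After op 5 [order #4] limit_buy(price=100, qty=1): fills=#4x#3:1@100; bids=[-] asks=[#3:6@100]
After op 6 [order #5] limit_buy(price=104, qty=7): fills=#5x#3:6@100; bids=[#5:1@104] asks=[-]
After op 7 [order #6] limit_sell(price=100, qty=8): fills=#5x#6:1@104; bids=[-] asks=[#6:7@100]
After op 8 [order #7] limit_buy(price=98, qty=4): fills=none; bids=[#7:4@98] asks=[#6:7@100]
After op 9 [order #8] limit_buy(price=99, qty=6): fills=none; bids=[#8:6@99 #7:4@98] asks=[#6:7@100]
After op 10 [order #9] limit_buy(price=101, qty=7): fills=#9x#6:7@100; bids=[#8:6@99 #7:4@98] asks=[-]

Answer: 7@100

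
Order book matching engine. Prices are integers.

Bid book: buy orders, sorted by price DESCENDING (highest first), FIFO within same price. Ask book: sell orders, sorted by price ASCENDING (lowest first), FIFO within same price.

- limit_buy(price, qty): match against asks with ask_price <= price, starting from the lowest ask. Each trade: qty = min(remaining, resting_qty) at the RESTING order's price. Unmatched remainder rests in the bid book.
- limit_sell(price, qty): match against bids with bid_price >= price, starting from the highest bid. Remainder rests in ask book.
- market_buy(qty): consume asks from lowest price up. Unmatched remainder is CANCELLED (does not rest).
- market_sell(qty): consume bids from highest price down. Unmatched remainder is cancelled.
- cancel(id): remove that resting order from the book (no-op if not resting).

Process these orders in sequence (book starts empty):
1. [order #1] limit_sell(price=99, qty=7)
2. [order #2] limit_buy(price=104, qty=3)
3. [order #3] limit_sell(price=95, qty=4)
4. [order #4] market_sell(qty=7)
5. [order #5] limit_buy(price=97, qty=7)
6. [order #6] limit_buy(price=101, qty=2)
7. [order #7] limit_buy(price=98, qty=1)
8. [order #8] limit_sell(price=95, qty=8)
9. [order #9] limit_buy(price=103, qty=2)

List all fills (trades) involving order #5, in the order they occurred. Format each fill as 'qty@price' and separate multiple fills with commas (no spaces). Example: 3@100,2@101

Answer: 4@95,3@97

Derivation:
After op 1 [order #1] limit_sell(price=99, qty=7): fills=none; bids=[-] asks=[#1:7@99]
After op 2 [order #2] limit_buy(price=104, qty=3): fills=#2x#1:3@99; bids=[-] asks=[#1:4@99]
After op 3 [order #3] limit_sell(price=95, qty=4): fills=none; bids=[-] asks=[#3:4@95 #1:4@99]
After op 4 [order #4] market_sell(qty=7): fills=none; bids=[-] asks=[#3:4@95 #1:4@99]
After op 5 [order #5] limit_buy(price=97, qty=7): fills=#5x#3:4@95; bids=[#5:3@97] asks=[#1:4@99]
After op 6 [order #6] limit_buy(price=101, qty=2): fills=#6x#1:2@99; bids=[#5:3@97] asks=[#1:2@99]
After op 7 [order #7] limit_buy(price=98, qty=1): fills=none; bids=[#7:1@98 #5:3@97] asks=[#1:2@99]
After op 8 [order #8] limit_sell(price=95, qty=8): fills=#7x#8:1@98 #5x#8:3@97; bids=[-] asks=[#8:4@95 #1:2@99]
After op 9 [order #9] limit_buy(price=103, qty=2): fills=#9x#8:2@95; bids=[-] asks=[#8:2@95 #1:2@99]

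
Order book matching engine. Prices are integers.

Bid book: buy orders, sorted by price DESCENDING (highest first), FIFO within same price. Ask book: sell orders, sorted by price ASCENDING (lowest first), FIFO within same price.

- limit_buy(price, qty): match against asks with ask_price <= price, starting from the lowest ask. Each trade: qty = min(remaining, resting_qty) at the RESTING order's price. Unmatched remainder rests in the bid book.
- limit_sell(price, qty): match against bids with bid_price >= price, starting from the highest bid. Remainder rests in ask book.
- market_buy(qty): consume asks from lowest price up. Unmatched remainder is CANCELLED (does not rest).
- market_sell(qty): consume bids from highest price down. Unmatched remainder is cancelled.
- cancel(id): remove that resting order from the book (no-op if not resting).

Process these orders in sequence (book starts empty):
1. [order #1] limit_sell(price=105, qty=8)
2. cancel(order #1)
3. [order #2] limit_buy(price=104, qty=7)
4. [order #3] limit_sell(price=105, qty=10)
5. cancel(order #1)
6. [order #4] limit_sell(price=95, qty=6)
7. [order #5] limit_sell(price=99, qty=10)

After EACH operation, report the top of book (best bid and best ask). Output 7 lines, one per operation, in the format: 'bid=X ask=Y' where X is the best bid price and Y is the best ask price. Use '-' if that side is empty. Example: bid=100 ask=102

After op 1 [order #1] limit_sell(price=105, qty=8): fills=none; bids=[-] asks=[#1:8@105]
After op 2 cancel(order #1): fills=none; bids=[-] asks=[-]
After op 3 [order #2] limit_buy(price=104, qty=7): fills=none; bids=[#2:7@104] asks=[-]
After op 4 [order #3] limit_sell(price=105, qty=10): fills=none; bids=[#2:7@104] asks=[#3:10@105]
After op 5 cancel(order #1): fills=none; bids=[#2:7@104] asks=[#3:10@105]
After op 6 [order #4] limit_sell(price=95, qty=6): fills=#2x#4:6@104; bids=[#2:1@104] asks=[#3:10@105]
After op 7 [order #5] limit_sell(price=99, qty=10): fills=#2x#5:1@104; bids=[-] asks=[#5:9@99 #3:10@105]

Answer: bid=- ask=105
bid=- ask=-
bid=104 ask=-
bid=104 ask=105
bid=104 ask=105
bid=104 ask=105
bid=- ask=99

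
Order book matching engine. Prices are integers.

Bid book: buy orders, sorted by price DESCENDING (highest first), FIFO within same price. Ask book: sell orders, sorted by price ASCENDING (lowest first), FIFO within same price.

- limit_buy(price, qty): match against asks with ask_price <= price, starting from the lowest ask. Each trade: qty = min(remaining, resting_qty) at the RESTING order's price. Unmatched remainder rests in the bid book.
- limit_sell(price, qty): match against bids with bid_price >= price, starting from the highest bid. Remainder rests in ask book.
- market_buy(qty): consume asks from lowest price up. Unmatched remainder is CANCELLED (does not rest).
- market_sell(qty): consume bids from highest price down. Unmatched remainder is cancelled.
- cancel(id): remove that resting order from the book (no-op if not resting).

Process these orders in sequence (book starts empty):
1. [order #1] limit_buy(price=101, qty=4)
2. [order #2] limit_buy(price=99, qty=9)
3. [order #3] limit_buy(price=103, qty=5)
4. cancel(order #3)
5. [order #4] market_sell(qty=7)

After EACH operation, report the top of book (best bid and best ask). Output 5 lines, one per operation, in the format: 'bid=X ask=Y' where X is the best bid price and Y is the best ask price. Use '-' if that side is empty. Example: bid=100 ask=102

Answer: bid=101 ask=-
bid=101 ask=-
bid=103 ask=-
bid=101 ask=-
bid=99 ask=-

Derivation:
After op 1 [order #1] limit_buy(price=101, qty=4): fills=none; bids=[#1:4@101] asks=[-]
After op 2 [order #2] limit_buy(price=99, qty=9): fills=none; bids=[#1:4@101 #2:9@99] asks=[-]
After op 3 [order #3] limit_buy(price=103, qty=5): fills=none; bids=[#3:5@103 #1:4@101 #2:9@99] asks=[-]
After op 4 cancel(order #3): fills=none; bids=[#1:4@101 #2:9@99] asks=[-]
After op 5 [order #4] market_sell(qty=7): fills=#1x#4:4@101 #2x#4:3@99; bids=[#2:6@99] asks=[-]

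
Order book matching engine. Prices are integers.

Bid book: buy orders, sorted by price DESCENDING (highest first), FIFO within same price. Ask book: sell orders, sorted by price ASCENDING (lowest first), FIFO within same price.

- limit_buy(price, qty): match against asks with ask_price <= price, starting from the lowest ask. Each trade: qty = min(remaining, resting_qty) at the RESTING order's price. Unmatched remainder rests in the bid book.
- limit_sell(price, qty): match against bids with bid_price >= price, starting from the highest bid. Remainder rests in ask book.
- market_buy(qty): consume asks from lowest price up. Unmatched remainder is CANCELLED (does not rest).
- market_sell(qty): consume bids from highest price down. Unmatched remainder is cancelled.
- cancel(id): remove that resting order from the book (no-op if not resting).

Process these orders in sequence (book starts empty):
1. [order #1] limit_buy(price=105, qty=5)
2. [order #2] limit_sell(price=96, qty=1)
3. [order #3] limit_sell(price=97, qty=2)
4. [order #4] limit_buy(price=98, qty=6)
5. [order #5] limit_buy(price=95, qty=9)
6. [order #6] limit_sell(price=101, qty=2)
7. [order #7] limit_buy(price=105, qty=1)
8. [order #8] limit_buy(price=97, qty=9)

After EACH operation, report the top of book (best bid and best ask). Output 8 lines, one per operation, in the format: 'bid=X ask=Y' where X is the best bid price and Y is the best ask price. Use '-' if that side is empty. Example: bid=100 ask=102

After op 1 [order #1] limit_buy(price=105, qty=5): fills=none; bids=[#1:5@105] asks=[-]
After op 2 [order #2] limit_sell(price=96, qty=1): fills=#1x#2:1@105; bids=[#1:4@105] asks=[-]
After op 3 [order #3] limit_sell(price=97, qty=2): fills=#1x#3:2@105; bids=[#1:2@105] asks=[-]
After op 4 [order #4] limit_buy(price=98, qty=6): fills=none; bids=[#1:2@105 #4:6@98] asks=[-]
After op 5 [order #5] limit_buy(price=95, qty=9): fills=none; bids=[#1:2@105 #4:6@98 #5:9@95] asks=[-]
After op 6 [order #6] limit_sell(price=101, qty=2): fills=#1x#6:2@105; bids=[#4:6@98 #5:9@95] asks=[-]
After op 7 [order #7] limit_buy(price=105, qty=1): fills=none; bids=[#7:1@105 #4:6@98 #5:9@95] asks=[-]
After op 8 [order #8] limit_buy(price=97, qty=9): fills=none; bids=[#7:1@105 #4:6@98 #8:9@97 #5:9@95] asks=[-]

Answer: bid=105 ask=-
bid=105 ask=-
bid=105 ask=-
bid=105 ask=-
bid=105 ask=-
bid=98 ask=-
bid=105 ask=-
bid=105 ask=-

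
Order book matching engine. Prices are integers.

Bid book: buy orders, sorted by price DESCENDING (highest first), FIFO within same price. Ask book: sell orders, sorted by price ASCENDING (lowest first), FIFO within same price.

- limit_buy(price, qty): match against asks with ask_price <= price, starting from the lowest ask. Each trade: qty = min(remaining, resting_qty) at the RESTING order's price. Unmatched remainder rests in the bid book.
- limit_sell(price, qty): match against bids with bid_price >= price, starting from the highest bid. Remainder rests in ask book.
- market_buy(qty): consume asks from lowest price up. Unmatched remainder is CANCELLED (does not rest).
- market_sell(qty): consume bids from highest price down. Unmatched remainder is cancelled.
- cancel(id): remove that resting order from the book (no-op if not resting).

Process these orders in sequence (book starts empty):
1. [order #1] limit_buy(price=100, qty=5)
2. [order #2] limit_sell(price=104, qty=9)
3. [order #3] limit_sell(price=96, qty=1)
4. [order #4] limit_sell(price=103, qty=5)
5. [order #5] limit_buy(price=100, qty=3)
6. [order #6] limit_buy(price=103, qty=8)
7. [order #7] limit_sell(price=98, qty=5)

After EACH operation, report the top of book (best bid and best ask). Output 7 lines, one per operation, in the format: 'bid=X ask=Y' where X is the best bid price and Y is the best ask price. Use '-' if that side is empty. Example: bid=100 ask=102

After op 1 [order #1] limit_buy(price=100, qty=5): fills=none; bids=[#1:5@100] asks=[-]
After op 2 [order #2] limit_sell(price=104, qty=9): fills=none; bids=[#1:5@100] asks=[#2:9@104]
After op 3 [order #3] limit_sell(price=96, qty=1): fills=#1x#3:1@100; bids=[#1:4@100] asks=[#2:9@104]
After op 4 [order #4] limit_sell(price=103, qty=5): fills=none; bids=[#1:4@100] asks=[#4:5@103 #2:9@104]
After op 5 [order #5] limit_buy(price=100, qty=3): fills=none; bids=[#1:4@100 #5:3@100] asks=[#4:5@103 #2:9@104]
After op 6 [order #6] limit_buy(price=103, qty=8): fills=#6x#4:5@103; bids=[#6:3@103 #1:4@100 #5:3@100] asks=[#2:9@104]
After op 7 [order #7] limit_sell(price=98, qty=5): fills=#6x#7:3@103 #1x#7:2@100; bids=[#1:2@100 #5:3@100] asks=[#2:9@104]

Answer: bid=100 ask=-
bid=100 ask=104
bid=100 ask=104
bid=100 ask=103
bid=100 ask=103
bid=103 ask=104
bid=100 ask=104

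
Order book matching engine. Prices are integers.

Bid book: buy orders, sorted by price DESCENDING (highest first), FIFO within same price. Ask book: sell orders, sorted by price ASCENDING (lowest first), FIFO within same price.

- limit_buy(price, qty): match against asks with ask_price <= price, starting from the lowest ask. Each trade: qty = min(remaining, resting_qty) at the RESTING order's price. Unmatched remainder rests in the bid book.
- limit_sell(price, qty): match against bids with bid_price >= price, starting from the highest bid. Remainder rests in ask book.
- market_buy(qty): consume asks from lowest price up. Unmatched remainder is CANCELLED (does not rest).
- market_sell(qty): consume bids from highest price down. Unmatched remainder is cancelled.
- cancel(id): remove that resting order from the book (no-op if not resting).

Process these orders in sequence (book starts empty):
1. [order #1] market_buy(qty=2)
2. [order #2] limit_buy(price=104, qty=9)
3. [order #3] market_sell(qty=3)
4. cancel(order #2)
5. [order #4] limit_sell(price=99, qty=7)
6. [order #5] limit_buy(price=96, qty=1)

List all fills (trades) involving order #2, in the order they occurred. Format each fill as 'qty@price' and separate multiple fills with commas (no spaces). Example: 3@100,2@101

Answer: 3@104

Derivation:
After op 1 [order #1] market_buy(qty=2): fills=none; bids=[-] asks=[-]
After op 2 [order #2] limit_buy(price=104, qty=9): fills=none; bids=[#2:9@104] asks=[-]
After op 3 [order #3] market_sell(qty=3): fills=#2x#3:3@104; bids=[#2:6@104] asks=[-]
After op 4 cancel(order #2): fills=none; bids=[-] asks=[-]
After op 5 [order #4] limit_sell(price=99, qty=7): fills=none; bids=[-] asks=[#4:7@99]
After op 6 [order #5] limit_buy(price=96, qty=1): fills=none; bids=[#5:1@96] asks=[#4:7@99]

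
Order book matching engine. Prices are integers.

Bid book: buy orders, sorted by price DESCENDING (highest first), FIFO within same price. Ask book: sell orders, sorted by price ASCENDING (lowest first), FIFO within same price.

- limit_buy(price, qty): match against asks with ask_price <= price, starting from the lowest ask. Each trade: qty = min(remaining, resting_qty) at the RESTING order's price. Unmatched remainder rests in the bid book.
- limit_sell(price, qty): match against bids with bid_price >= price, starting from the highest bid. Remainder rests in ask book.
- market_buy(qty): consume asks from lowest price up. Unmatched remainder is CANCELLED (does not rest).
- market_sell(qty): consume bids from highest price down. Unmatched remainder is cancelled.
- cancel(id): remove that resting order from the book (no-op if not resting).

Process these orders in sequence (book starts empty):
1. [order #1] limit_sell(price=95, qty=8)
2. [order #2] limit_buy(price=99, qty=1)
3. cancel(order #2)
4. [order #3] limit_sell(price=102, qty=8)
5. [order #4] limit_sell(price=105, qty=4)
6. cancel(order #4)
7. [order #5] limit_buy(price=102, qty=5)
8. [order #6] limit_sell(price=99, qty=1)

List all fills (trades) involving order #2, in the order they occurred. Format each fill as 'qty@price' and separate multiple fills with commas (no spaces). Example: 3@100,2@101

Answer: 1@95

Derivation:
After op 1 [order #1] limit_sell(price=95, qty=8): fills=none; bids=[-] asks=[#1:8@95]
After op 2 [order #2] limit_buy(price=99, qty=1): fills=#2x#1:1@95; bids=[-] asks=[#1:7@95]
After op 3 cancel(order #2): fills=none; bids=[-] asks=[#1:7@95]
After op 4 [order #3] limit_sell(price=102, qty=8): fills=none; bids=[-] asks=[#1:7@95 #3:8@102]
After op 5 [order #4] limit_sell(price=105, qty=4): fills=none; bids=[-] asks=[#1:7@95 #3:8@102 #4:4@105]
After op 6 cancel(order #4): fills=none; bids=[-] asks=[#1:7@95 #3:8@102]
After op 7 [order #5] limit_buy(price=102, qty=5): fills=#5x#1:5@95; bids=[-] asks=[#1:2@95 #3:8@102]
After op 8 [order #6] limit_sell(price=99, qty=1): fills=none; bids=[-] asks=[#1:2@95 #6:1@99 #3:8@102]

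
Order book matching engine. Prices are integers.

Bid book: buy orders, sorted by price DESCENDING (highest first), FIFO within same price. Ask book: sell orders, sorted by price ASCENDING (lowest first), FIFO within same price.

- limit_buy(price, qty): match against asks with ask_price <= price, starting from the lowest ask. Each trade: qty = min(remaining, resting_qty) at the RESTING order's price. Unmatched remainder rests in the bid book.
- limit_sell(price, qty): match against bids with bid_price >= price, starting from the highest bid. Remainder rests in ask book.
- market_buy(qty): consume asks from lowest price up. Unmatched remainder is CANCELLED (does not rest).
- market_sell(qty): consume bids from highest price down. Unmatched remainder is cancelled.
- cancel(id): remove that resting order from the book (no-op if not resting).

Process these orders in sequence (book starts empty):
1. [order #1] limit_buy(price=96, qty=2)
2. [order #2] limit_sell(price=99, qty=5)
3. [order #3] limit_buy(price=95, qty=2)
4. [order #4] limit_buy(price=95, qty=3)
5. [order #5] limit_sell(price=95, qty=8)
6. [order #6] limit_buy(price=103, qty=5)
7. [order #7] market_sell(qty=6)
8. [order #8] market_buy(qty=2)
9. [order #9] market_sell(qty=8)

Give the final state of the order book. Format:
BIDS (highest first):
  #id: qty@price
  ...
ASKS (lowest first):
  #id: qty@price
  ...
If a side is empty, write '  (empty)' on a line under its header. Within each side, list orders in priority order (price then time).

Answer: BIDS (highest first):
  (empty)
ASKS (lowest first):
  (empty)

Derivation:
After op 1 [order #1] limit_buy(price=96, qty=2): fills=none; bids=[#1:2@96] asks=[-]
After op 2 [order #2] limit_sell(price=99, qty=5): fills=none; bids=[#1:2@96] asks=[#2:5@99]
After op 3 [order #3] limit_buy(price=95, qty=2): fills=none; bids=[#1:2@96 #3:2@95] asks=[#2:5@99]
After op 4 [order #4] limit_buy(price=95, qty=3): fills=none; bids=[#1:2@96 #3:2@95 #4:3@95] asks=[#2:5@99]
After op 5 [order #5] limit_sell(price=95, qty=8): fills=#1x#5:2@96 #3x#5:2@95 #4x#5:3@95; bids=[-] asks=[#5:1@95 #2:5@99]
After op 6 [order #6] limit_buy(price=103, qty=5): fills=#6x#5:1@95 #6x#2:4@99; bids=[-] asks=[#2:1@99]
After op 7 [order #7] market_sell(qty=6): fills=none; bids=[-] asks=[#2:1@99]
After op 8 [order #8] market_buy(qty=2): fills=#8x#2:1@99; bids=[-] asks=[-]
After op 9 [order #9] market_sell(qty=8): fills=none; bids=[-] asks=[-]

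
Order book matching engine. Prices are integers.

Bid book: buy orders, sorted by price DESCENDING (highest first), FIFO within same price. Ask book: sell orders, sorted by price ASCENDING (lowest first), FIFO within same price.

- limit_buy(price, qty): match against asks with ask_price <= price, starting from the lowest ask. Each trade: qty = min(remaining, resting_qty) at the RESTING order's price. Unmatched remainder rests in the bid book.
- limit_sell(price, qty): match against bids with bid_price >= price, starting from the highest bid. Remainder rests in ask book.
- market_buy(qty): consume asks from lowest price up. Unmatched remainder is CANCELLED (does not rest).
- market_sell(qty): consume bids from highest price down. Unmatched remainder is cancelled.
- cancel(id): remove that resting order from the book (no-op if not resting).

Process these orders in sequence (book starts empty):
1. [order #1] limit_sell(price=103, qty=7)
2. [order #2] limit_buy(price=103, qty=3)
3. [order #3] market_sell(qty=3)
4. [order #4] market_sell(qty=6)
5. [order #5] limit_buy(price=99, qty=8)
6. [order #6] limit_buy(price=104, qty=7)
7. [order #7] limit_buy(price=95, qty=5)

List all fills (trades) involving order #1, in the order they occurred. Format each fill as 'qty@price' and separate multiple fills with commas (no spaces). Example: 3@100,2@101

Answer: 3@103,4@103

Derivation:
After op 1 [order #1] limit_sell(price=103, qty=7): fills=none; bids=[-] asks=[#1:7@103]
After op 2 [order #2] limit_buy(price=103, qty=3): fills=#2x#1:3@103; bids=[-] asks=[#1:4@103]
After op 3 [order #3] market_sell(qty=3): fills=none; bids=[-] asks=[#1:4@103]
After op 4 [order #4] market_sell(qty=6): fills=none; bids=[-] asks=[#1:4@103]
After op 5 [order #5] limit_buy(price=99, qty=8): fills=none; bids=[#5:8@99] asks=[#1:4@103]
After op 6 [order #6] limit_buy(price=104, qty=7): fills=#6x#1:4@103; bids=[#6:3@104 #5:8@99] asks=[-]
After op 7 [order #7] limit_buy(price=95, qty=5): fills=none; bids=[#6:3@104 #5:8@99 #7:5@95] asks=[-]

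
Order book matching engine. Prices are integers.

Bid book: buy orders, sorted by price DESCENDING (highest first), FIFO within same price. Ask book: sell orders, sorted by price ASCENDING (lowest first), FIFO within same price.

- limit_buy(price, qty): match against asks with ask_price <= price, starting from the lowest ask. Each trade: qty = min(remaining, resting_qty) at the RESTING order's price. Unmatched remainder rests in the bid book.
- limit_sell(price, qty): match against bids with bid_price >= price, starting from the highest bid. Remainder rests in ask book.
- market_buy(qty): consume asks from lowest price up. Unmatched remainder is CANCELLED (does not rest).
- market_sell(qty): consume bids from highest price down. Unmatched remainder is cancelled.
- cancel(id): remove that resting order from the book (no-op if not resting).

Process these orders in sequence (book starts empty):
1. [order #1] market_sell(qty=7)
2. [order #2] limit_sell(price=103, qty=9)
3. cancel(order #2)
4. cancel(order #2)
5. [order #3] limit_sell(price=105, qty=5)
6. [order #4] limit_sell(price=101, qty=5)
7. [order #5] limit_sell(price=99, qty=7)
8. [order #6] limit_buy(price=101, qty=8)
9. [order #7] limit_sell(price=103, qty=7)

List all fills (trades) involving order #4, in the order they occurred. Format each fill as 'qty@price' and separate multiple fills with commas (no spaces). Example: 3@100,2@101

After op 1 [order #1] market_sell(qty=7): fills=none; bids=[-] asks=[-]
After op 2 [order #2] limit_sell(price=103, qty=9): fills=none; bids=[-] asks=[#2:9@103]
After op 3 cancel(order #2): fills=none; bids=[-] asks=[-]
After op 4 cancel(order #2): fills=none; bids=[-] asks=[-]
After op 5 [order #3] limit_sell(price=105, qty=5): fills=none; bids=[-] asks=[#3:5@105]
After op 6 [order #4] limit_sell(price=101, qty=5): fills=none; bids=[-] asks=[#4:5@101 #3:5@105]
After op 7 [order #5] limit_sell(price=99, qty=7): fills=none; bids=[-] asks=[#5:7@99 #4:5@101 #3:5@105]
After op 8 [order #6] limit_buy(price=101, qty=8): fills=#6x#5:7@99 #6x#4:1@101; bids=[-] asks=[#4:4@101 #3:5@105]
After op 9 [order #7] limit_sell(price=103, qty=7): fills=none; bids=[-] asks=[#4:4@101 #7:7@103 #3:5@105]

Answer: 1@101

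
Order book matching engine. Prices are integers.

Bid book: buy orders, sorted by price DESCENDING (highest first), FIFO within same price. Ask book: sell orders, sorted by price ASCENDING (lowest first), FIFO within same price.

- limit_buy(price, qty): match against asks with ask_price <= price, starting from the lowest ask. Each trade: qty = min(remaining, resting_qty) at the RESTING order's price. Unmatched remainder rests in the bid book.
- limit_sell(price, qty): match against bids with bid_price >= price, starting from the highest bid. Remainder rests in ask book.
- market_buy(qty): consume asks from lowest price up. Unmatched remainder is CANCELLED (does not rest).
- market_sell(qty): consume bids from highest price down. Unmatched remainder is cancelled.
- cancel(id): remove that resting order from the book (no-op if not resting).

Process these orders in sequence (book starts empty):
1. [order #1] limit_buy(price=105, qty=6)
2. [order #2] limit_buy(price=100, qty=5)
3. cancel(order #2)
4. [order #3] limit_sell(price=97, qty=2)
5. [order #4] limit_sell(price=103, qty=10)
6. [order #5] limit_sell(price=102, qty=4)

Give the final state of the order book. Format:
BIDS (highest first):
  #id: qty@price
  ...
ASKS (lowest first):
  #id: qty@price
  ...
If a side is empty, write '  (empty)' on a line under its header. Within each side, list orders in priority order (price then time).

Answer: BIDS (highest first):
  (empty)
ASKS (lowest first):
  #5: 4@102
  #4: 6@103

Derivation:
After op 1 [order #1] limit_buy(price=105, qty=6): fills=none; bids=[#1:6@105] asks=[-]
After op 2 [order #2] limit_buy(price=100, qty=5): fills=none; bids=[#1:6@105 #2:5@100] asks=[-]
After op 3 cancel(order #2): fills=none; bids=[#1:6@105] asks=[-]
After op 4 [order #3] limit_sell(price=97, qty=2): fills=#1x#3:2@105; bids=[#1:4@105] asks=[-]
After op 5 [order #4] limit_sell(price=103, qty=10): fills=#1x#4:4@105; bids=[-] asks=[#4:6@103]
After op 6 [order #5] limit_sell(price=102, qty=4): fills=none; bids=[-] asks=[#5:4@102 #4:6@103]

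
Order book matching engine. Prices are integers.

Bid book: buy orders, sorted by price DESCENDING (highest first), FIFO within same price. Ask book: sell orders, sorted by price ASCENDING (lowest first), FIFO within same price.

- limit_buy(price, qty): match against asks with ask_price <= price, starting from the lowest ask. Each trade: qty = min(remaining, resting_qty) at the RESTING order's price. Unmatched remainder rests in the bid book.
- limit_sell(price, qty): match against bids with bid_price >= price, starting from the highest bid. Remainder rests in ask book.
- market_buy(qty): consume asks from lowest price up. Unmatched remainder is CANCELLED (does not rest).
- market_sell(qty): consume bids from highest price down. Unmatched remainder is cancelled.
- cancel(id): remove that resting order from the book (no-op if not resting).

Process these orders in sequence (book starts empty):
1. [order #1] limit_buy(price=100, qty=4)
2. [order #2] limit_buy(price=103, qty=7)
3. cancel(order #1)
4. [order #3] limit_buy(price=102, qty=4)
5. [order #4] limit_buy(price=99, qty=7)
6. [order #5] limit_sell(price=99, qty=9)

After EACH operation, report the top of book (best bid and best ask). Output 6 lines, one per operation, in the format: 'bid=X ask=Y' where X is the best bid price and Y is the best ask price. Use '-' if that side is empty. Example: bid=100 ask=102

After op 1 [order #1] limit_buy(price=100, qty=4): fills=none; bids=[#1:4@100] asks=[-]
After op 2 [order #2] limit_buy(price=103, qty=7): fills=none; bids=[#2:7@103 #1:4@100] asks=[-]
After op 3 cancel(order #1): fills=none; bids=[#2:7@103] asks=[-]
After op 4 [order #3] limit_buy(price=102, qty=4): fills=none; bids=[#2:7@103 #3:4@102] asks=[-]
After op 5 [order #4] limit_buy(price=99, qty=7): fills=none; bids=[#2:7@103 #3:4@102 #4:7@99] asks=[-]
After op 6 [order #5] limit_sell(price=99, qty=9): fills=#2x#5:7@103 #3x#5:2@102; bids=[#3:2@102 #4:7@99] asks=[-]

Answer: bid=100 ask=-
bid=103 ask=-
bid=103 ask=-
bid=103 ask=-
bid=103 ask=-
bid=102 ask=-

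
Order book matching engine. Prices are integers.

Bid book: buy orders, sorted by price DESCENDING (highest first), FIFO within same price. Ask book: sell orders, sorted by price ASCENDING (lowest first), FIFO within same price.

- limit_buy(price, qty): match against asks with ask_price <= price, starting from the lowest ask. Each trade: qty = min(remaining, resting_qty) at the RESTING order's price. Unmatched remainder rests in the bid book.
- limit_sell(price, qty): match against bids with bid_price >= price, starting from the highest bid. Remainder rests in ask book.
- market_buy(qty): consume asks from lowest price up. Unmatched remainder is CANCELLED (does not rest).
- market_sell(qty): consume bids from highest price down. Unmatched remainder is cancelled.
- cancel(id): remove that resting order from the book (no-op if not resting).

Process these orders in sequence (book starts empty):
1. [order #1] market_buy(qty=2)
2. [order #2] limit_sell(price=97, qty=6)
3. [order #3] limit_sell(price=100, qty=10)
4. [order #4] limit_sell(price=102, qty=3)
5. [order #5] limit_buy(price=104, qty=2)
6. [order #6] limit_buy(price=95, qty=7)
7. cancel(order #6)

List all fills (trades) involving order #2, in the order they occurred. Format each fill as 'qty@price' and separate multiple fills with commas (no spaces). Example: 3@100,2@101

Answer: 2@97

Derivation:
After op 1 [order #1] market_buy(qty=2): fills=none; bids=[-] asks=[-]
After op 2 [order #2] limit_sell(price=97, qty=6): fills=none; bids=[-] asks=[#2:6@97]
After op 3 [order #3] limit_sell(price=100, qty=10): fills=none; bids=[-] asks=[#2:6@97 #3:10@100]
After op 4 [order #4] limit_sell(price=102, qty=3): fills=none; bids=[-] asks=[#2:6@97 #3:10@100 #4:3@102]
After op 5 [order #5] limit_buy(price=104, qty=2): fills=#5x#2:2@97; bids=[-] asks=[#2:4@97 #3:10@100 #4:3@102]
After op 6 [order #6] limit_buy(price=95, qty=7): fills=none; bids=[#6:7@95] asks=[#2:4@97 #3:10@100 #4:3@102]
After op 7 cancel(order #6): fills=none; bids=[-] asks=[#2:4@97 #3:10@100 #4:3@102]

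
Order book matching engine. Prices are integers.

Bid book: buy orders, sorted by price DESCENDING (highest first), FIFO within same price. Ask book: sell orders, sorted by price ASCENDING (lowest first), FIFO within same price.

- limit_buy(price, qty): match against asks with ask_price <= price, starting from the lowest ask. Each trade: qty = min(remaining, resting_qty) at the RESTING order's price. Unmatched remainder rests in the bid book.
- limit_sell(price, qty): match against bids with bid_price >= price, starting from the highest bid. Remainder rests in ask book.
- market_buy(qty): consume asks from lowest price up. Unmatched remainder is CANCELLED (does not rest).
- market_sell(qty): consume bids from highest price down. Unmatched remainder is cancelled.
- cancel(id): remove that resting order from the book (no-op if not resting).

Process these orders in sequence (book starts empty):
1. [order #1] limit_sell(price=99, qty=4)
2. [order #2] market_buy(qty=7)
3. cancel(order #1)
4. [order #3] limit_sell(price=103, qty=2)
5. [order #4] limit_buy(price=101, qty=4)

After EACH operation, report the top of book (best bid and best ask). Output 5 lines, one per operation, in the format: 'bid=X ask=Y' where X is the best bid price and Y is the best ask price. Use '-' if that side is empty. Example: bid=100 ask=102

Answer: bid=- ask=99
bid=- ask=-
bid=- ask=-
bid=- ask=103
bid=101 ask=103

Derivation:
After op 1 [order #1] limit_sell(price=99, qty=4): fills=none; bids=[-] asks=[#1:4@99]
After op 2 [order #2] market_buy(qty=7): fills=#2x#1:4@99; bids=[-] asks=[-]
After op 3 cancel(order #1): fills=none; bids=[-] asks=[-]
After op 4 [order #3] limit_sell(price=103, qty=2): fills=none; bids=[-] asks=[#3:2@103]
After op 5 [order #4] limit_buy(price=101, qty=4): fills=none; bids=[#4:4@101] asks=[#3:2@103]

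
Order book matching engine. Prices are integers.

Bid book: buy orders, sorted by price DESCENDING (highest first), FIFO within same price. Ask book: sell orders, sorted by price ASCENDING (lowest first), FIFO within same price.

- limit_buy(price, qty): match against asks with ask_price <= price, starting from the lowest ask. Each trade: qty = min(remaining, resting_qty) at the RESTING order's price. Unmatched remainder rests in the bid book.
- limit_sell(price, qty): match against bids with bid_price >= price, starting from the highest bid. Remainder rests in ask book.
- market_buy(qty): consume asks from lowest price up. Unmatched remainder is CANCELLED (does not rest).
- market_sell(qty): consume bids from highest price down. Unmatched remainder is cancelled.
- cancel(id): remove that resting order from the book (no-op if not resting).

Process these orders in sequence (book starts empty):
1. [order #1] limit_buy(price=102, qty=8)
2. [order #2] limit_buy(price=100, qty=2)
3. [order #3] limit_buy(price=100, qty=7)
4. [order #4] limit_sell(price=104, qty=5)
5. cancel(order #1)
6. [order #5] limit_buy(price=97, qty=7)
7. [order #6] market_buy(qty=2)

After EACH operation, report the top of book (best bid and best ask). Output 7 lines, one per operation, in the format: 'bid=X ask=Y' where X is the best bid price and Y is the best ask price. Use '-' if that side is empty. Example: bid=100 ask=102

Answer: bid=102 ask=-
bid=102 ask=-
bid=102 ask=-
bid=102 ask=104
bid=100 ask=104
bid=100 ask=104
bid=100 ask=104

Derivation:
After op 1 [order #1] limit_buy(price=102, qty=8): fills=none; bids=[#1:8@102] asks=[-]
After op 2 [order #2] limit_buy(price=100, qty=2): fills=none; bids=[#1:8@102 #2:2@100] asks=[-]
After op 3 [order #3] limit_buy(price=100, qty=7): fills=none; bids=[#1:8@102 #2:2@100 #3:7@100] asks=[-]
After op 4 [order #4] limit_sell(price=104, qty=5): fills=none; bids=[#1:8@102 #2:2@100 #3:7@100] asks=[#4:5@104]
After op 5 cancel(order #1): fills=none; bids=[#2:2@100 #3:7@100] asks=[#4:5@104]
After op 6 [order #5] limit_buy(price=97, qty=7): fills=none; bids=[#2:2@100 #3:7@100 #5:7@97] asks=[#4:5@104]
After op 7 [order #6] market_buy(qty=2): fills=#6x#4:2@104; bids=[#2:2@100 #3:7@100 #5:7@97] asks=[#4:3@104]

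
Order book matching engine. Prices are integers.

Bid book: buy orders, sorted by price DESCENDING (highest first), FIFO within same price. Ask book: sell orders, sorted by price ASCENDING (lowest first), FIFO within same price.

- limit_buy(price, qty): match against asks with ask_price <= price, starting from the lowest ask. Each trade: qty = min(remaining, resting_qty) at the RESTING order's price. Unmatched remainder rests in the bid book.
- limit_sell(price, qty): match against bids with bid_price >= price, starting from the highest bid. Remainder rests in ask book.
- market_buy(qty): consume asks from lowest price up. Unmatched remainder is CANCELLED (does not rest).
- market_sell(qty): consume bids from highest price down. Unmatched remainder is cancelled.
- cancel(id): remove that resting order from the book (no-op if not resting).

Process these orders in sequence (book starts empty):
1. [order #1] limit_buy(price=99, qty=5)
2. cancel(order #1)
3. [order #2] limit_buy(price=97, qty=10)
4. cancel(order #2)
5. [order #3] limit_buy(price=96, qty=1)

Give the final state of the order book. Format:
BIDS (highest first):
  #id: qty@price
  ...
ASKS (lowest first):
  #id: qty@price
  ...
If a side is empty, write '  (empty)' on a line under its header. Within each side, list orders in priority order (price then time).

After op 1 [order #1] limit_buy(price=99, qty=5): fills=none; bids=[#1:5@99] asks=[-]
After op 2 cancel(order #1): fills=none; bids=[-] asks=[-]
After op 3 [order #2] limit_buy(price=97, qty=10): fills=none; bids=[#2:10@97] asks=[-]
After op 4 cancel(order #2): fills=none; bids=[-] asks=[-]
After op 5 [order #3] limit_buy(price=96, qty=1): fills=none; bids=[#3:1@96] asks=[-]

Answer: BIDS (highest first):
  #3: 1@96
ASKS (lowest first):
  (empty)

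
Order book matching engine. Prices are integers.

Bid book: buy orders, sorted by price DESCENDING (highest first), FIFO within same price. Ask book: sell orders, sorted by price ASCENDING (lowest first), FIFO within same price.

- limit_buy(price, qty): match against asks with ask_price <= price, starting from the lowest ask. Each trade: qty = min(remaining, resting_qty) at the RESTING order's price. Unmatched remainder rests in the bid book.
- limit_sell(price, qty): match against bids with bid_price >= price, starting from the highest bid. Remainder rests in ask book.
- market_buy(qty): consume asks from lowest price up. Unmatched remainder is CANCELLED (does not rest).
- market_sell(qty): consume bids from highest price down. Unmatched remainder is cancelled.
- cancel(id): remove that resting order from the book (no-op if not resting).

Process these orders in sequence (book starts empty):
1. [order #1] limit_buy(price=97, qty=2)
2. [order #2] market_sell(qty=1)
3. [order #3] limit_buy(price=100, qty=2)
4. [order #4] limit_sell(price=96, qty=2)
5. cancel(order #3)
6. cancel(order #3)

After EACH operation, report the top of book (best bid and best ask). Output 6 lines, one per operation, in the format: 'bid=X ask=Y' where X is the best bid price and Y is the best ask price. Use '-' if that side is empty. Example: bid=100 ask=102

After op 1 [order #1] limit_buy(price=97, qty=2): fills=none; bids=[#1:2@97] asks=[-]
After op 2 [order #2] market_sell(qty=1): fills=#1x#2:1@97; bids=[#1:1@97] asks=[-]
After op 3 [order #3] limit_buy(price=100, qty=2): fills=none; bids=[#3:2@100 #1:1@97] asks=[-]
After op 4 [order #4] limit_sell(price=96, qty=2): fills=#3x#4:2@100; bids=[#1:1@97] asks=[-]
After op 5 cancel(order #3): fills=none; bids=[#1:1@97] asks=[-]
After op 6 cancel(order #3): fills=none; bids=[#1:1@97] asks=[-]

Answer: bid=97 ask=-
bid=97 ask=-
bid=100 ask=-
bid=97 ask=-
bid=97 ask=-
bid=97 ask=-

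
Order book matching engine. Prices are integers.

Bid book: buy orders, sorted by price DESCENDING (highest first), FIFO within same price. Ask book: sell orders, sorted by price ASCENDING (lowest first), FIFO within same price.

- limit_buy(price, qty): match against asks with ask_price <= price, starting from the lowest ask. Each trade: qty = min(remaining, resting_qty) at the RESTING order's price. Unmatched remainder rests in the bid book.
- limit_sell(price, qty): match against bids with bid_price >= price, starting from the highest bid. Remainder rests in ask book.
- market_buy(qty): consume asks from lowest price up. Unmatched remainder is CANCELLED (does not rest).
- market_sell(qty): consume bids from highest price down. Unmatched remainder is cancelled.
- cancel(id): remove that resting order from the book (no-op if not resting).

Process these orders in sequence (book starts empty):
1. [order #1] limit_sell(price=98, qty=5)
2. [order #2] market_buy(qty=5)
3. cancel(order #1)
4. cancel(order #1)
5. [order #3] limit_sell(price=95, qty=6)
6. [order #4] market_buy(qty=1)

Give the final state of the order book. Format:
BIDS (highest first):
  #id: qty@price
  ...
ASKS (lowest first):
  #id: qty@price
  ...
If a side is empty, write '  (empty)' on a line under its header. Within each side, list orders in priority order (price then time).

Answer: BIDS (highest first):
  (empty)
ASKS (lowest first):
  #3: 5@95

Derivation:
After op 1 [order #1] limit_sell(price=98, qty=5): fills=none; bids=[-] asks=[#1:5@98]
After op 2 [order #2] market_buy(qty=5): fills=#2x#1:5@98; bids=[-] asks=[-]
After op 3 cancel(order #1): fills=none; bids=[-] asks=[-]
After op 4 cancel(order #1): fills=none; bids=[-] asks=[-]
After op 5 [order #3] limit_sell(price=95, qty=6): fills=none; bids=[-] asks=[#3:6@95]
After op 6 [order #4] market_buy(qty=1): fills=#4x#3:1@95; bids=[-] asks=[#3:5@95]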